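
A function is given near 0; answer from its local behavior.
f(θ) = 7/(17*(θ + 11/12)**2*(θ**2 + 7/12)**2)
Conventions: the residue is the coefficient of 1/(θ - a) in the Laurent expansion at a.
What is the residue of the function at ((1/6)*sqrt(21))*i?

The factor θ**2 + 7/12 splits as (θ - a)(θ - a') with a = ((1/6)*sqrt(21))*i, a' = -((1/6)*sqrt(21))*i. At the order-2 pole a set g(θ) = (θ - a)^2*f(θ) = [7/(17*(θ + 11/12)**2)] / (θ - a')^2.
Order-2 pole: residue = g'(a); g'(((1/6)*sqrt(21))*i) = (-38320128/146457125) - ((47050848/1025199875)*sqrt(21))*i, so the residue is (-38320128/146457125) - ((47050848/1025199875)*sqrt(21))*i.

The residue is (-38320128/146457125) - ((47050848/1025199875)*sqrt(21))*i.


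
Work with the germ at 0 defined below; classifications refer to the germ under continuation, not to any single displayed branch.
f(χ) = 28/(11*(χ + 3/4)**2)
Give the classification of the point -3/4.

The denominator factor χ + 3/4 vanishes at -3/4 and appears to the power 2; the numerator there equals 28/11, nonzero, and no other factor vanishes.
Hence a pole whose order is the multiplicity, 2.

The point is a pole of order 2.


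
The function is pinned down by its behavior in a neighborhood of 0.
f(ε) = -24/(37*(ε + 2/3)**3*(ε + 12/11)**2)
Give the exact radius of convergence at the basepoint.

Denominator factor (ε + 12/11)^2: pole of order 2 at -12/11, modulus 12/11.
Denominator factor (ε + 2/3)^3: pole of order 3 at -2/3, modulus 2/3.
The radius of convergence is the smallest modulus among the singular points: 2/3.

The radius of convergence is 2/3.


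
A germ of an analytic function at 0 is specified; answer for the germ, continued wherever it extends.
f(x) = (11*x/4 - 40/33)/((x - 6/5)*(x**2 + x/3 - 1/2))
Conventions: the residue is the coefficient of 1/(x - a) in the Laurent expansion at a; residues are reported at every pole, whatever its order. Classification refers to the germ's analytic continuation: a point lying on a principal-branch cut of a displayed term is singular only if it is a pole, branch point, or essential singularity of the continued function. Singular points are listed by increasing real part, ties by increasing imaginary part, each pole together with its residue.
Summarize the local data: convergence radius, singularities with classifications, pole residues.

Radius of convergence at 0: -1/6 + (1/6)*sqrt(19).
At -1/6 - (1/6)*sqrt(19): a pole of order 1; residue -3445/4422 - (16465/168036)*sqrt(19).
At -1/6 + (1/6)*sqrt(19): a pole of order 1; residue -3445/4422 + (16465/168036)*sqrt(19).
At 6/5: a pole of order 1; residue 3445/2211.

Denominator factor (x**2 + x/3 - 1/2): discriminant 19/9, real irrational roots -1/6 + (1/6)*sqrt(19) and -1/6 - (1/6)*sqrt(19); poles of order 1, moduli -1/6 + (1/6)*sqrt(19) and 1/6 + (1/6)*sqrt(19).
Denominator factor (x - 6/5): pole of order 1 at 6/5, modulus 6/5.
The radius of convergence is the smallest modulus among the singular points: -1/6 + (1/6)*sqrt(19).
The factor x**2 + x/3 - 1/2 splits as (x - a)(x - a') with a = -1/6 - (1/6)*sqrt(19), a' = -1/6 + (1/6)*sqrt(19). At the order-1 pole a set g(x) = (x - a)*f(x) = [(11*x/4 - 40/33)/(x - 6/5)] / (x - a').
Simple pole: residue = g(a) at a = -1/6 - (1/6)*sqrt(19), which is -3445/4422 - (16465/168036)*sqrt(19).
The factor x**2 + x/3 - 1/2 splits as (x - a)(x - a') with a = -1/6 + (1/6)*sqrt(19), a' = -1/6 - (1/6)*sqrt(19). At the order-1 pole a set g(x) = (x - a)*f(x) = [(11*x/4 - 40/33)/(x - 6/5)] / (x - a').
Simple pole: residue = g(a) at a = -1/6 + (1/6)*sqrt(19), which is -3445/4422 + (16465/168036)*sqrt(19).
At the order-1 pole 6/5 set g(x) = (x - (6/5))*f(x) = (11*x/4 - 40/33)/(x**2 + x/3 - 1/2).
Simple pole: residue = g(a) at a = 6/5, which is 3445/2211.
List the singular points by increasing real part (a conjugate pair: the negative imaginary part first).


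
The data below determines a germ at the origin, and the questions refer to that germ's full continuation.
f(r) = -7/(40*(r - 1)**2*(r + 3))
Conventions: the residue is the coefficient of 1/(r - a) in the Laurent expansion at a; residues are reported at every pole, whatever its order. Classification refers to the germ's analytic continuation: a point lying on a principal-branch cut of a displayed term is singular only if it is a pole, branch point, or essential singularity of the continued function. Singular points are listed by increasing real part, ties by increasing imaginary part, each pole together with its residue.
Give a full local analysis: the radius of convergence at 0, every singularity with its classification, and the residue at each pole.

Radius of convergence at 0: 1.
At -3: a pole of order 1; residue -7/640.
At 1: a pole of order 2; residue 7/640.

Denominator factor (r + 3): pole of order 1 at -3, modulus 3.
Denominator factor (r - 1)^2: pole of order 2 at 1, modulus 1.
The radius of convergence is the smallest modulus among the singular points: 1.
At the order-1 pole -3 set g(r) = (r - (-3))*f(r) = -7/(40*(r - 1)**2).
Simple pole: residue = g(a) at a = -3, which is -7/640.
At the order-2 pole 1 set g(r) = (r - (1))^2*f(r) = -7/(40*(r + 3)).
Order-2 pole: residue = g'(a); g'(1) = 7/640, so the residue is 7/640.
List the singular points by increasing real part (a conjugate pair: the negative imaginary part first).


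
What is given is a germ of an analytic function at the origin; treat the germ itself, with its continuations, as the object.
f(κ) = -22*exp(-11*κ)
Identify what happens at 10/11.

The point is a regular point.

There is no denominator, hence no pole anywhere.
The factor exp(-11*κ) is entire.
So the germ continues analytically to 10/11.


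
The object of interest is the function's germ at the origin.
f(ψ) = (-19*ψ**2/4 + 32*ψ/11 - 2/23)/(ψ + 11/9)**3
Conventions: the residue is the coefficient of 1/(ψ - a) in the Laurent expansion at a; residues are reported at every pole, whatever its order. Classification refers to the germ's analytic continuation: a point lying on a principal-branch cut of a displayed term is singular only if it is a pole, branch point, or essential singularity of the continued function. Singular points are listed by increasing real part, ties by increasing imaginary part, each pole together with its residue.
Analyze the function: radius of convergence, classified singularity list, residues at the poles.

Radius of convergence at 0: 11/9.
At -11/9: a pole of order 3; residue -19/4.

Denominator factor (ψ + 11/9)^3: pole of order 3 at -11/9, modulus 11/9.
The radius of convergence is the smallest modulus among the singular points: 11/9.
At the order-3 pole -11/9 set g(ψ) = (ψ - (-11/9))^3*f(ψ) = -19*ψ**2/4 + 32*ψ/11 - 2/23.
Order-3 pole: residue = g''(a)/2; g''(-11/9) = -19/2, so the residue is -19/4.


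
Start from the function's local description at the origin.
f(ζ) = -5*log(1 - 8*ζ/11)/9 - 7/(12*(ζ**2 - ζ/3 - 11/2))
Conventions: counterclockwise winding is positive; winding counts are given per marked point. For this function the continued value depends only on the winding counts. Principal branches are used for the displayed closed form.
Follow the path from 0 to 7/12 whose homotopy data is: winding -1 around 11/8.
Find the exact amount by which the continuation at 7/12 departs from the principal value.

Continued minus principal equals (10/9)*pi*i.

The rational part is single-valued and drops out of the difference; each branch term changes only by its own monodromy.
(-5/9)*log(1 - ζ/(11/8)): each positive loop around 11/8 adds 2*pi*i to the log, so winding -1 contributes (-5/9)*(-1)*2*pi*i = (10/9)*pi*i.
Summing the contributions at ζ = 7/12 gives (10/9)*pi*i.


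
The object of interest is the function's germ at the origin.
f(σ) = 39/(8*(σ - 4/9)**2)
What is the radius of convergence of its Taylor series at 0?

The radius of convergence is 4/9.

Denominator factor (σ - 4/9)^2: pole of order 2 at 4/9, modulus 4/9.
The radius of convergence is the smallest modulus among the singular points: 4/9.


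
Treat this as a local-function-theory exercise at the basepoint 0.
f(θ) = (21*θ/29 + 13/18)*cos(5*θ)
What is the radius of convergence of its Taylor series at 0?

The radius of convergence is infinite.

The factor cos(5*θ) is entire and contributes no finite singular point.
The polynomial part has no poles.
No finite singular points: the Taylor series at 0 converges everywhere.


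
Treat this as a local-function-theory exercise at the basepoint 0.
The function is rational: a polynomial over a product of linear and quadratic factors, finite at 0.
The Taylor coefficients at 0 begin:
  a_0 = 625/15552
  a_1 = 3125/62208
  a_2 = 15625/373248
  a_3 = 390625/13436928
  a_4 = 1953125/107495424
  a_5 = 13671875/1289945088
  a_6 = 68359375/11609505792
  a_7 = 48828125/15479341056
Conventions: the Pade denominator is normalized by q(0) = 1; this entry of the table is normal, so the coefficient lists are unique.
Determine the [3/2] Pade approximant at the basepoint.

Taylor coefficients needed (read off): a_0 = 625/15552, a_1 = 3125/62208, a_2 = 15625/373248, a_3 = 390625/13436928, a_4 = 1953125/107495424, a_5 = 13671875/1289945088.
Write the denominator as Q(ξ) = 1 + q1*ξ + q2*ξ^2. Requiring Q*f - P = O(ξ^6) with deg P <= 3 kills the coefficients of ξ^4..ξ^5 in Q*f:
  ξ^4: a_4 + q1*a_3 + q2*a_2 = 0, i.e. 1953125/107495424 + (390625/13436928)*q1 + (15625/373248)*q2 = 0.
  ξ^5: a_5 + q1*a_4 + q2*a_3 = 0, i.e. 13671875/1289945088 + (1953125/107495424)*q1 + (390625/13436928)*q2 = 0.
Solving this linear system: q1 = -1, q2 = 25/96.
The numerator is Q*f truncated at degree 3: P0 = a_0 = 625/15552; P1 = a_1 + q1*a_0 = 625/62208; P2 = a_2 + q1*a_1 + q2*a_0 = 3125/1492992; P3 = a_3 + q1*a_2 + q2*a_1 = 15625/53747712.

The Pade approximant has numerator coefficients [625/15552, 625/62208, 3125/1492992, 15625/53747712]; denominator coefficients [1, -1, 25/96].


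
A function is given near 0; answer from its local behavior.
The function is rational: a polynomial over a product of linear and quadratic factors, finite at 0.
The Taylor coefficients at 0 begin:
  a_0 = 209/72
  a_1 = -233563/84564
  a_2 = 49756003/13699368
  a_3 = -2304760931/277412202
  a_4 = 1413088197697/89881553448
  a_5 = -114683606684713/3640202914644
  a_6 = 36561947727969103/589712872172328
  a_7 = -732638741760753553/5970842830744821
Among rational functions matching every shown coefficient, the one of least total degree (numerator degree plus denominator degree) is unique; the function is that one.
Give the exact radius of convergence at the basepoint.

No rational of total degree below 4 reproduces all 8 coefficients; solving the [2/2] Pade equations on them gives f(χ) = (3*χ**2 - 28*χ/29 - 19/8)/(χ**2 - 10*χ/9 - 9/11), whose expansion matches every shown term.
Denominator factor (χ**2 - 10*χ/9 - 9/11): discriminant 4016/891, real irrational roots 5/9 + (2/99)*sqrt(2761) and 5/9 - (2/99)*sqrt(2761); poles of order 1, moduli 5/9 + (2/99)*sqrt(2761) and -5/9 + (2/99)*sqrt(2761).
The radius of convergence is the smallest modulus among the singular points: -5/9 + (2/99)*sqrt(2761).

The radius of convergence is -5/9 + (2/99)*sqrt(2761).


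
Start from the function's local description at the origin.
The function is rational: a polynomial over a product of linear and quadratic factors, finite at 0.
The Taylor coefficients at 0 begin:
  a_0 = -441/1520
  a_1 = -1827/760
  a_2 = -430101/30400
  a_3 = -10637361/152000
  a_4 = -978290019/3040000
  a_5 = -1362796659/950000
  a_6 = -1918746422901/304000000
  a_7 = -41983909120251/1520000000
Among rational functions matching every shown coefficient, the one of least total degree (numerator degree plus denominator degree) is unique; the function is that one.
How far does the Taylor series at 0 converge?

No rational of total degree below 6 reproduces all 8 coefficients; solving the [2/4] Pade equations on them gives f(x) = (3*x**2/5 + x/5 + 7/38)/((x - 2/3)**2*(x**2 + 6*x - 10/7)), whose expansion matches every shown term.
Denominator factor (x**2 + 6*x - 10/7): discriminant 292/7, real irrational roots -3 + (1/7)*sqrt(511) and -3 - (1/7)*sqrt(511); poles of order 1, moduli -3 + (1/7)*sqrt(511) and 3 + (1/7)*sqrt(511).
Denominator factor (x - 2/3)^2: pole of order 2 at 2/3, modulus 2/3.
The radius of convergence is the smallest modulus among the singular points: -3 + (1/7)*sqrt(511).

The radius of convergence is -3 + (1/7)*sqrt(511).


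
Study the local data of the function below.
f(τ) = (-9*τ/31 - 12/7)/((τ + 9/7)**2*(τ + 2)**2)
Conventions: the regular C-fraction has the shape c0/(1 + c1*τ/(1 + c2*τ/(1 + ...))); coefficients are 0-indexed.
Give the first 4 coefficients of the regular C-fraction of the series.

The regular C-fraction coefficients are [-7/27, 2663/1116, -2498857/2971908, 30834241171/59890105719].

Taylor coefficients (expand at 0): a_0 = -7/27, a_1 = 18641/30132, a_2 = -43211/45198, a_3 = 11809315/9762768.
c0 = a_0 = -7/27. Peel one level at a time: if S = 1 + c*τ/S' with S'(0) = 1, then c is the τ-coefficient of S and S' = c*τ/(S - 1).
S_1 = c0/f = 1 + (2663/1116)*τ + (2498857/1245456)*τ^2 + ...; c1 = 2663/1116.
S_2 = c1*τ/(S_1 - 1) = 1 + (-2498857/2971908)*τ + (994652941/2297668356)*τ^2 + ...; c2 = -2498857/2971908.
S_3 = c2*τ/(S_2 - 1) = 1 + (30834241171/59890105719)*τ + ...; c3 = 30834241171/59890105719.


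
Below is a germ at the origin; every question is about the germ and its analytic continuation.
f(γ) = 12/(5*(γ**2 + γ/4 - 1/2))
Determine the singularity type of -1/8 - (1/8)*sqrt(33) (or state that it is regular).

The point is a pole of order 1.

The denominator factor γ**2 + γ/4 - 1/2 vanishes at -1/8 - (1/8)*sqrt(33) and appears to the power 1; the numerator there equals 12/5, nonzero, and no other factor vanishes.
Hence a pole whose order is the multiplicity, 1.


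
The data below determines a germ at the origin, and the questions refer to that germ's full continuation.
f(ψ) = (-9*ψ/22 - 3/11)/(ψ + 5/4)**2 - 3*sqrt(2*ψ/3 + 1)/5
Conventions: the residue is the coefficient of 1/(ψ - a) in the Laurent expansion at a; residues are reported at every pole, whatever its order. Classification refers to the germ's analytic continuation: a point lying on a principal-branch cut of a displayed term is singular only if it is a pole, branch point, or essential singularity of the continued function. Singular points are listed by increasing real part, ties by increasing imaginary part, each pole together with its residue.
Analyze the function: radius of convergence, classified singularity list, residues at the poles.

Radius of convergence at 0: 5/4.
At -3/2: an algebraic (square-root) branch point.
At -5/4: a pole of order 2; residue -9/22.

Denominator factor (ψ + 5/4)^2: pole of order 2 at -5/4, modulus 5/4.
Branch term (-3/5)*sqrt(1 - ψ/(-3/2)): its argument vanishes at ψ = -3/2, a square-root branch point, modulus 3/2.
The radius of convergence is the smallest modulus among the singular points: 5/4.
The branch term is analytic at -5/4 and contributes nothing to the residue; only the rational part matters.
At the order-2 pole -5/4 set g(ψ) = (ψ - (-5/4))^2*(rational part) = -9*ψ/22 - 3/11.
Order-2 pole: residue = g'(a); g'(-5/4) = -9/22, so the residue is -9/22.
List the singular points by increasing real part (a conjugate pair: the negative imaginary part first).


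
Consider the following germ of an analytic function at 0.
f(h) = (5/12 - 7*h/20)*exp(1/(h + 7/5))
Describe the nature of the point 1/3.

There is no denominator, hence no pole anywhere.
The essential point of exp(1/(h - (-7/5))) is -7/5, not 1/3.
So the germ continues analytically to 1/3.

The point is a regular point.


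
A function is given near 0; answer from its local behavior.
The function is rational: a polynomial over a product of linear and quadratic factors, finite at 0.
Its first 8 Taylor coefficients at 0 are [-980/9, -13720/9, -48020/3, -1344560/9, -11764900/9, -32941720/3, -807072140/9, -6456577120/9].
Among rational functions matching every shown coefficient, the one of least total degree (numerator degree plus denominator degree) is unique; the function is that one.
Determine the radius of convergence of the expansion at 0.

The radius of convergence is 1/7.

No rational of total degree below 2 reproduces all 8 coefficients; solving the [0/2] Pade equations on them gives f(ψ) = -20/(9*(ψ - 1/7)**2), whose expansion matches every shown term.
Denominator factor (ψ - 1/7)^2: pole of order 2 at 1/7, modulus 1/7.
The radius of convergence is the smallest modulus among the singular points: 1/7.


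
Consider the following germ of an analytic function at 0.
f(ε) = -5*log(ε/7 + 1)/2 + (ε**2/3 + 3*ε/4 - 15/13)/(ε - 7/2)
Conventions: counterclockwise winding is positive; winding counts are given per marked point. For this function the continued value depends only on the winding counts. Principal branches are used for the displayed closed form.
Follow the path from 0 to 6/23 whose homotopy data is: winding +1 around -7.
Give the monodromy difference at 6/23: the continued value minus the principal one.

Continued minus principal equals -(5)*pi*i.

The rational part is single-valued and drops out of the difference; each branch term changes only by its own monodromy.
(-5/2)*log(1 - ε/(-7)): each positive loop around -7 adds 2*pi*i to the log, so winding +1 contributes (-5/2)*(1)*2*pi*i = -(5)*pi*i.
Summing the contributions at ε = 6/23 gives -(5)*pi*i.


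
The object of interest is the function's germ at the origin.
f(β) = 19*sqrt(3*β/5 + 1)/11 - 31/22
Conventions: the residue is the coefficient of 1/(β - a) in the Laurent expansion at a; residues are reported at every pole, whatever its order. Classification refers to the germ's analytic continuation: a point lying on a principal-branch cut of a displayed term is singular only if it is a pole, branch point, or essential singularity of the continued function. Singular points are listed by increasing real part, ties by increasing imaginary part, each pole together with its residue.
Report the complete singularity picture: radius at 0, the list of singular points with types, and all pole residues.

Branch term (19/11)*sqrt(1 - β/(-5/3)): its argument vanishes at β = -5/3, a square-root branch point, modulus 5/3.
The radius of convergence is the smallest modulus among the singular points: 5/3.

Radius of convergence at 0: 5/3.
At -5/3: an algebraic (square-root) branch point.


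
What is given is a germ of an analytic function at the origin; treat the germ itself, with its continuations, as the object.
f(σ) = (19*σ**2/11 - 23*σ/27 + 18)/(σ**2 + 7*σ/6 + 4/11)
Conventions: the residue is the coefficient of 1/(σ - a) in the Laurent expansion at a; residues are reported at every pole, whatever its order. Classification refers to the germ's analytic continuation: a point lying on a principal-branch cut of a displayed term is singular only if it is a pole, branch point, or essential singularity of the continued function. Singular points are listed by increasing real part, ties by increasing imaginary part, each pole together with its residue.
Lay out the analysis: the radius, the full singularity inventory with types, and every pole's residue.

Denominator factor (σ**2 + 7*σ/6 + 4/11): discriminant -37/396, complex-conjugate roots (-7/12) + ((1/132)*sqrt(407))*i and (-7/12) - ((1/132)*sqrt(407))*i; poles of order 1, moduli (2/11)*sqrt(11) and (2/11)*sqrt(11).
The radius of convergence is the smallest modulus among the singular points: (2/11)*sqrt(11).
The factor σ**2 + 7*σ/6 + 4/11 splits as (σ - a)(σ - a') with a = (-7/12) - ((1/132)*sqrt(407))*i, a' = (-7/12) + ((1/132)*sqrt(407))*i. At the order-1 pole a set g(σ) = (σ - a)*f(σ) = [19*σ**2/11 - 23*σ/27 + 18] / (σ - a').
Simple pole: residue = g(a) at a = (-7/12) - ((1/132)*sqrt(407))*i, which is (-1703/1188) + ((1493227/483516)*sqrt(407))*i.
The factor σ**2 + 7*σ/6 + 4/11 splits as (σ - a)(σ - a') with a = (-7/12) + ((1/132)*sqrt(407))*i, a' = (-7/12) - ((1/132)*sqrt(407))*i. At the order-1 pole a set g(σ) = (σ - a)*f(σ) = [19*σ**2/11 - 23*σ/27 + 18] / (σ - a').
Simple pole: residue = g(a) at a = (-7/12) + ((1/132)*sqrt(407))*i, which is (-1703/1188) - ((1493227/483516)*sqrt(407))*i.
List the singular points by increasing real part (a conjugate pair: the negative imaginary part first).

Radius of convergence at 0: (2/11)*sqrt(11).
At (-7/12) - ((1/132)*sqrt(407))*i: a pole of order 1; residue (-1703/1188) + ((1493227/483516)*sqrt(407))*i.
At (-7/12) + ((1/132)*sqrt(407))*i: a pole of order 1; residue (-1703/1188) - ((1493227/483516)*sqrt(407))*i.


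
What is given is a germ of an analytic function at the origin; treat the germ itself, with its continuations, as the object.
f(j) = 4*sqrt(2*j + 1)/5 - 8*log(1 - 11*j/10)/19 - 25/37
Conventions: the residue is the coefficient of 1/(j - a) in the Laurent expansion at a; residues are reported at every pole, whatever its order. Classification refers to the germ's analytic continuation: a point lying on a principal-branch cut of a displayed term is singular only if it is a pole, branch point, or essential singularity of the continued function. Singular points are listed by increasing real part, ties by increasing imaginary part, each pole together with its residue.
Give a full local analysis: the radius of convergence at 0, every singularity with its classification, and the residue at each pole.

Branch term (4/5)*sqrt(1 - j/(-1/2)): its argument vanishes at j = -1/2, a square-root branch point, modulus 1/2.
Branch term (-8/19)*log(1 - j/(10/11)): its argument vanishes at j = 10/11, a logarithmic branch point, modulus 10/11.
The radius of convergence is the smallest modulus among the singular points: 1/2.
List the singular points by increasing real part (a conjugate pair: the negative imaginary part first).

Radius of convergence at 0: 1/2.
At -1/2: an algebraic (square-root) branch point.
At 10/11: a logarithmic branch point.


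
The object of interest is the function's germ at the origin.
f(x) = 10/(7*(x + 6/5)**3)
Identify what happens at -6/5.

The denominator factor x + 6/5 vanishes at -6/5 and appears to the power 3; the numerator there equals 10/7, nonzero, and no other factor vanishes.
Hence a pole whose order is the multiplicity, 3.

The point is a pole of order 3.


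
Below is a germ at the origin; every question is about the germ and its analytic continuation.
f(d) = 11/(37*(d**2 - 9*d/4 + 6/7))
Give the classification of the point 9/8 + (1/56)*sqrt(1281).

The point is a pole of order 1.

The denominator factor d**2 - 9*d/4 + 6/7 vanishes at 9/8 + (1/56)*sqrt(1281) and appears to the power 1; the numerator there equals 11/37, nonzero, and no other factor vanishes.
Hence a pole whose order is the multiplicity, 1.


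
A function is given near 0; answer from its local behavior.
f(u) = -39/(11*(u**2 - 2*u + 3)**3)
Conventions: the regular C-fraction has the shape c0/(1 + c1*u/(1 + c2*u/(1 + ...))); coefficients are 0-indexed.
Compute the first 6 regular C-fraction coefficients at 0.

Taylor coefficients (expand at 0): a_0 = -13/99, a_1 = -26/99, a_2 = -65/297, a_3 = -104/2673, a_4 = 26/243, a_5 = 988/8019.
c0 = a_0 = -13/99. Peel one level at a time: if S = 1 + c*u/S' with S'(0) = 1, then c is the u-coefficient of S and S' = c*u/(S - 1).
S_1 = c0/f = 1 + (-2)*u + (7/3)*u^2 + ...; c1 = -2.
S_2 = c1*u/(S_1 - 1) = 1 + (7/6)*u + (59/108)*u^2 + ...; c2 = 7/6.
S_3 = c2*u/(S_2 - 1) = 1 + (-59/126)*u + (613/3969)*u^2 + ...; c3 = -59/126.
S_4 = c3*u/(S_3 - 1) = 1 + (1226/3717)*u + (4264/93987)*u^2 + ...; c4 = 1226/3717.
S_5 = c4*u/(S_4 - 1) = 1 + (-14924/108501)*u + ...; c5 = -14924/108501.

The regular C-fraction coefficients are [-13/99, -2, 7/6, -59/126, 1226/3717, -14924/108501].


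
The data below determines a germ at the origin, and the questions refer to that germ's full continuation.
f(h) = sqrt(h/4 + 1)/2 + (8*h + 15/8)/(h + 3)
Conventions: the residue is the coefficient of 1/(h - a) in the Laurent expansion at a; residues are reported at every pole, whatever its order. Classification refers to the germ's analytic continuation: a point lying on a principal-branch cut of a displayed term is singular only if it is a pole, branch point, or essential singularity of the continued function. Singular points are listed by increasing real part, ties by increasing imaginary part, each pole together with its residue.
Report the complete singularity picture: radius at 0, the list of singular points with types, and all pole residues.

Denominator factor (h + 3): pole of order 1 at -3, modulus 3.
Branch term (1/2)*sqrt(1 - h/(-4)): its argument vanishes at h = -4, a square-root branch point, modulus 4.
The radius of convergence is the smallest modulus among the singular points: 3.
The branch term is analytic at -3 and contributes nothing to the residue; only the rational part matters.
At the order-1 pole -3 set g(h) = (h - (-3))*(rational part) = 8*h + 15/8.
Simple pole: residue = g(a) at a = -3, which is -177/8.
List the singular points by increasing real part (a conjugate pair: the negative imaginary part first).

Radius of convergence at 0: 3.
At -4: an algebraic (square-root) branch point.
At -3: a pole of order 1; residue -177/8.


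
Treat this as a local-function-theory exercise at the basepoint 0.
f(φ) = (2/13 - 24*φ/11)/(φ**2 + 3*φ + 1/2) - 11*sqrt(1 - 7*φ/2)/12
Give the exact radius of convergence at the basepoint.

Denominator factor (φ**2 + 3*φ + 1/2): discriminant 7, real irrational roots -3/2 + (1/2)*sqrt(7) and -3/2 - (1/2)*sqrt(7); poles of order 1, moduli 3/2 - (1/2)*sqrt(7) and 3/2 + (1/2)*sqrt(7).
Branch term (-11/12)*sqrt(1 - φ/(2/7)): its argument vanishes at φ = 2/7, a square-root branch point, modulus 2/7.
The radius of convergence is the smallest modulus among the singular points: 3/2 - (1/2)*sqrt(7).

The radius of convergence is 3/2 - (1/2)*sqrt(7).


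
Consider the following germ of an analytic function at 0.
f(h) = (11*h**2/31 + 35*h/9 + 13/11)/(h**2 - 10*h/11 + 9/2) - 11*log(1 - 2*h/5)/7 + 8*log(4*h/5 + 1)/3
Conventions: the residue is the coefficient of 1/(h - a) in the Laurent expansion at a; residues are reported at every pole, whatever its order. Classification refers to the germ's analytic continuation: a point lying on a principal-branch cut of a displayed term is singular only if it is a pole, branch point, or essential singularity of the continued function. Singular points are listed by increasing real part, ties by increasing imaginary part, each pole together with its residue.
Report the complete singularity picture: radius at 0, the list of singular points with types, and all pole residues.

Denominator factor (h**2 - 10*h/11 + 9/2): discriminant -2078/121, complex-conjugate roots (5/11) + ((1/22)*sqrt(2078))*i and (5/11) - ((1/22)*sqrt(2078))*i; poles of order 1, moduli (3/2)*sqrt(2) and (3/2)*sqrt(2).
Branch term (-11/7)*log(1 - h/(5/2)): its argument vanishes at h = 5/2, a logarithmic branch point, modulus 5/2.
Branch term (8/3)*log(1 - h/(-5/4)): its argument vanishes at h = -5/4, a logarithmic branch point, modulus 5/4.
The radius of convergence is the smallest modulus among the singular points: 5/4.
The branch terms are analytic at (5/11) - ((1/22)*sqrt(2078))*i and contribute nothing to the residue; only the rational part matters.
The factor h**2 - 10*h/11 + 9/2 splits as (h - a)(h - a') with a = (5/11) - ((1/22)*sqrt(2078))*i, a' = (5/11) + ((1/22)*sqrt(2078))*i. At the order-1 pole a set g(h) = (h - a)*(rational part) = [11*h**2/31 + 35*h/9 + 13/11] / (h - a').
Simple pole: residue = g(a) at a = (5/11) - ((1/22)*sqrt(2078))*i, which is (1175/558) + ((9203/1159524)*sqrt(2078))*i.
The branch terms are analytic at (5/11) + ((1/22)*sqrt(2078))*i and contribute nothing to the residue; only the rational part matters.
The factor h**2 - 10*h/11 + 9/2 splits as (h - a)(h - a') with a = (5/11) + ((1/22)*sqrt(2078))*i, a' = (5/11) - ((1/22)*sqrt(2078))*i. At the order-1 pole a set g(h) = (h - a)*(rational part) = [11*h**2/31 + 35*h/9 + 13/11] / (h - a').
Simple pole: residue = g(a) at a = (5/11) + ((1/22)*sqrt(2078))*i, which is (1175/558) - ((9203/1159524)*sqrt(2078))*i.
List the singular points by increasing real part (a conjugate pair: the negative imaginary part first).

Radius of convergence at 0: 5/4.
At -5/4: a logarithmic branch point.
At (5/11) - ((1/22)*sqrt(2078))*i: a pole of order 1; residue (1175/558) + ((9203/1159524)*sqrt(2078))*i.
At (5/11) + ((1/22)*sqrt(2078))*i: a pole of order 1; residue (1175/558) - ((9203/1159524)*sqrt(2078))*i.
At 5/2: a logarithmic branch point.


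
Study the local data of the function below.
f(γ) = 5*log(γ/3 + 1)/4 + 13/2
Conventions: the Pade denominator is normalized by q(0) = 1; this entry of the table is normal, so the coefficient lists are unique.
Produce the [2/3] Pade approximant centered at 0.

The Pade approximant has numerator coefficients [13/2, 7291/2460, 1441/4920]; denominator coefficients [1, 241/615, 113/3690, -1/6642].

Taylor coefficients needed (expand at 0): a_0 = 13/2, a_1 = 5/12, a_2 = -5/72, a_3 = 5/324, a_4 = -5/1296, a_5 = 1/972.
Write the denominator as Q(γ) = 1 + q1*γ + q2*γ^2 + q3*γ^3. Requiring Q*f - P = O(γ^6) with deg P <= 2 kills the coefficients of γ^3..γ^5 in Q*f:
  γ^3: a_3 + q1*a_2 + q2*a_1 + q3*a_0 = 0, i.e. 5/324 + (-5/72)*q1 + (5/12)*q2 + (13/2)*q3 = 0.
  γ^4: a_4 + q1*a_3 + q2*a_2 + q3*a_1 = 0, i.e. -5/1296 + (5/324)*q1 + (-5/72)*q2 + (5/12)*q3 = 0.
  γ^5: a_5 + q1*a_4 + q2*a_3 + q3*a_2 = 0, i.e. 1/972 + (-5/1296)*q1 + (5/324)*q2 + (-5/72)*q3 = 0.
Solving this linear system: q1 = 241/615, q2 = 113/3690, q3 = -1/6642.
The numerator is Q*f truncated at degree 2: P0 = a_0 = 13/2; P1 = a_1 + q1*a_0 = 7291/2460; P2 = a_2 + q1*a_1 + q2*a_0 = 1441/4920.


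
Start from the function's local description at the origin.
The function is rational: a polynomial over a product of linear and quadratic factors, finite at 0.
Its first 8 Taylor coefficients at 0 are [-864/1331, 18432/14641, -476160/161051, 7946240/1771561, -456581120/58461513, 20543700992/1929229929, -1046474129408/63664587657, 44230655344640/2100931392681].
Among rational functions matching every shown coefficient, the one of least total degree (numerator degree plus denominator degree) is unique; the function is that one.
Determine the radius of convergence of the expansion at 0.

No rational of total degree below 4 reproduces all 8 coefficients; solving the [0/4] Pade equations on them gives f(x) = 3/(8*(x - 3/4)*(x + 11/12)**3), whose expansion matches every shown term.
Denominator factor (x + 11/12)^3: pole of order 3 at -11/12, modulus 11/12.
Denominator factor (x - 3/4): pole of order 1 at 3/4, modulus 3/4.
The radius of convergence is the smallest modulus among the singular points: 3/4.

The radius of convergence is 3/4.


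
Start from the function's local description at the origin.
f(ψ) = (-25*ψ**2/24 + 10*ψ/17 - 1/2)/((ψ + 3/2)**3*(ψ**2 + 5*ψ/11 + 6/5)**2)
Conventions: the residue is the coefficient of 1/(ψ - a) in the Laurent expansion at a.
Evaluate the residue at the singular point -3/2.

At the order-3 pole -3/2 set g(ψ) = (ψ - (-3/2))^3*f(ψ) = (-25*ψ**2/24 + 10*ψ/17 - 1/2)/(ψ**2 + 5*ψ/11 + 6/5)**2.
Order-3 pole: residue = g''(a)/2; g''(-3/2) = -9421241500/37117399599, so the residue is -4710620750/37117399599.

The residue is -4710620750/37117399599.


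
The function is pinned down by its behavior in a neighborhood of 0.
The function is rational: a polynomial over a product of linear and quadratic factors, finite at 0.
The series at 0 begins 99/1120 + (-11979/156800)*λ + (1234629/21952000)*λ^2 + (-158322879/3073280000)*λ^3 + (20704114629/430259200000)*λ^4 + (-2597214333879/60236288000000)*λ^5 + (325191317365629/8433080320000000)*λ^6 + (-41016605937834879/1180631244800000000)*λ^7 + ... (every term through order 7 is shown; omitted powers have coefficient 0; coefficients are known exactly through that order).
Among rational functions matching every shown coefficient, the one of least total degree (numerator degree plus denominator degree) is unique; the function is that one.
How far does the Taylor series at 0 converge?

No rational of total degree below 3 reproduces all 8 coefficients; solving the [0/3] Pade equations on them gives f(λ) = 11/(16*(λ + 10/9)*(λ**2 - λ/4 + 7)), whose expansion matches every shown term.
Denominator factor (λ + 10/9): pole of order 1 at -10/9, modulus 10/9.
Denominator factor (λ**2 - λ/4 + 7): discriminant -447/16, complex-conjugate roots (1/8) + ((1/8)*sqrt(447))*i and (1/8) - ((1/8)*sqrt(447))*i; poles of order 1, moduli sqrt(7) and sqrt(7).
The radius of convergence is the smallest modulus among the singular points: 10/9.

The radius of convergence is 10/9.


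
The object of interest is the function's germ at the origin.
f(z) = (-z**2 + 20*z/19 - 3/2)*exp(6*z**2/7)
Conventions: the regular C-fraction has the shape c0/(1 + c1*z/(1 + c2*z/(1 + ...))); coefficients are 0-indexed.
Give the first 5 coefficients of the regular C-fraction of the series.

The regular C-fraction coefficients are [-3/2, 40/57, 2932/1995, -134691/51310, 8165725/13856632].

Taylor coefficients (expand at 0): a_0 = -3/2, a_1 = 20/19, a_2 = -16/7, a_3 = 120/133, a_4 = -69/49.
c0 = a_0 = -3/2. Peel one level at a time: if S = 1 + c*z/S' with S'(0) = 1, then c is the z-coefficient of S and S' = c*z/(S - 1).
S_1 = c0/f = 1 + (40/57)*z + (-23456/22743)*z^2 + ...; c1 = 40/57.
S_2 = c1*z/(S_1 - 1) = 1 + (2932/1995)*z + (4726/1225)*z^2 + ...; c2 = 2932/1995.
S_3 = c2*z/(S_2 - 1) = 1 + (-134691/51310)*z + (93089265/60176368)*z^2 + ...; c3 = -134691/51310.
S_4 = c3*z/(S_3 - 1) = 1 + (8165725/13856632)*z + ...; c4 = 8165725/13856632.


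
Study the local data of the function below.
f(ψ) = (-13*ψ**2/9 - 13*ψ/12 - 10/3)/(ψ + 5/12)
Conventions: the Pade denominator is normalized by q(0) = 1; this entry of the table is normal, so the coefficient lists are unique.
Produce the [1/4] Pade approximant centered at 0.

Taylor coefficients needed (expand at 0): a_0 = -8, a_1 = 83/5, a_2 = -3248/75, a_3 = 12992/125, a_4 = -155904/625, a_5 = 1870848/3125.
Write the denominator as Q(ψ) = 1 + q1*ψ + q2*ψ^2 + q3*ψ^3 + q4*ψ^4. Requiring Q*f - P = O(ψ^6) with deg P <= 1 kills the coefficients of ψ^2..ψ^5 in Q*f:
  ψ^2: a_2 + q1*a_1 + q2*a_0 = 0, i.e. -3248/75 + (83/5)*q1 + (-8)*q2 = 0.
  ψ^3: a_3 + q1*a_2 + q2*a_1 + q3*a_0 = 0, i.e. 12992/125 + (-3248/75)*q1 + (83/5)*q2 + (-8)*q3 = 0.
  ψ^4: a_4 + q1*a_3 + q2*a_2 + q3*a_1 + q4*a_0 = 0, i.e. -155904/625 + (12992/125)*q1 + (-3248/75)*q2 + (83/5)*q3 + (-8)*q4 = 0.
  ψ^5: a_5 + q1*a_4 + q2*a_3 + q3*a_2 + q4*a_1 = 0, i.e. 1870848/3125 + (-155904/625)*q1 + (12992/125)*q2 + (-3248/75)*q3 + (83/5)*q4 = 0.
Solving this linear system: q1 = 912688/446645, q2 = -1572032/1339935, q3 = -675584/1339935, q4 = 2702336/4019805.
The numerator is Q*f truncated at degree 1: P0 = a_0 = -8; P1 = a_1 + q1*a_0 = 112803/446645.

The Pade approximant has numerator coefficients [-8, 112803/446645]; denominator coefficients [1, 912688/446645, -1572032/1339935, -675584/1339935, 2702336/4019805].


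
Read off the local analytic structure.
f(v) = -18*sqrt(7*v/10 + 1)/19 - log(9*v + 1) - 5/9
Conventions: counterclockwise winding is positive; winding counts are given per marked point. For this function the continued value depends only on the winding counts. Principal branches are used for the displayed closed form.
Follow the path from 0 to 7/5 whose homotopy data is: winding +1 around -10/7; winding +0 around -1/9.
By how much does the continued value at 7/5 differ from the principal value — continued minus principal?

Continued minus principal equals (54/95)*sqrt(22).

The rational part is single-valued and drops out of the difference; each branch term changes only by its own monodromy.
(-18/19)*sqrt(1 - v/(-10/7)): winding +1 is odd, the square root flips sign, contributing -2*(-18/19)*sqrt(1 - (7/5)/(-10/7)) = -2*(-18/19)*sqrt(99/50) = (54/95)*sqrt(22).
(-1)*log(1 - v/(-1/9)): winding 0 around -1/9, so this term returns to its principal value, contribution 0.
Summing the contributions at v = 7/5 gives (54/95)*sqrt(22).


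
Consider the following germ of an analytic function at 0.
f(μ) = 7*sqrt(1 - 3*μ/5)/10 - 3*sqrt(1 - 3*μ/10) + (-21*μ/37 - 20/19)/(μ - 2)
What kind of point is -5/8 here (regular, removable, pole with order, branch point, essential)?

Denominator factors: μ - 2 = -21/8 at μ = -5/8 — none vanishes.
Branch term sqrt(1 - μ/(5/3)): argument at -5/8 is 11/8, nonzero, so -5/8 is not its branch point (a point on a principal cut is still regular for the continued germ).
Branch term sqrt(1 - μ/(10/3)): argument at -5/8 is 19/16, nonzero, so -5/8 is not its branch point (a point on a principal cut is still regular for the continued germ).
So the germ continues analytically to -5/8.

The point is a regular point.


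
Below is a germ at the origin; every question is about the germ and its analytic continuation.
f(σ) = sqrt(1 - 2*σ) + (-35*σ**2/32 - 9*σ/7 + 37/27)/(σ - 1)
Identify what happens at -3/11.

Denominator factors: σ - 1 = -14/11 at σ = -3/11 — none vanishes.
Branch term sqrt(1 - σ/(1/2)): argument at -3/11 is 17/11, nonzero, so -3/11 is not its branch point (a point on a principal cut is still regular for the continued germ).
So the germ continues analytically to -3/11.

The point is a regular point.


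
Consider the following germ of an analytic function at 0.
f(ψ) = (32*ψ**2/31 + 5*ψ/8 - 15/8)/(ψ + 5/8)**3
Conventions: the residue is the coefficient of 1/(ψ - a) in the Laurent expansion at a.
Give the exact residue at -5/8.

The residue is 32/31.

At the order-3 pole -5/8 set g(ψ) = (ψ - (-5/8))^3*f(ψ) = 32*ψ**2/31 + 5*ψ/8 - 15/8.
Order-3 pole: residue = g''(a)/2; g''(-5/8) = 64/31, so the residue is 32/31.


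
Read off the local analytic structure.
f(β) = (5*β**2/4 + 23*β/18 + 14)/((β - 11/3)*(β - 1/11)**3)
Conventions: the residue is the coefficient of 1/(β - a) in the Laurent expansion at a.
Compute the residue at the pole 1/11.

At the order-3 pole 1/11 set g(β) = (β - (1/11))^3*f(β) = (5*β**2/4 + 23*β/18 + 14)/(β - 11/3).
Order-3 pole: residue = g''(a)/2; g''(1/11) = -5101723/3286064, so the residue is -5101723/6572128.

The residue is -5101723/6572128.


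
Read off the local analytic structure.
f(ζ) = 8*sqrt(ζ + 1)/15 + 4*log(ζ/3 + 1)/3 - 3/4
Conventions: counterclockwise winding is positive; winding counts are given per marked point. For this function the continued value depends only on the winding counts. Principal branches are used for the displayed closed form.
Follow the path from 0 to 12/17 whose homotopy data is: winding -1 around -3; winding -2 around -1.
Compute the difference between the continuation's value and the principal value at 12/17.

Continued minus principal equals -(8/3)*pi*i.

The rational part is single-valued and drops out of the difference; each branch term changes only by its own monodromy.
(4/3)*log(1 - ζ/(-3)): each positive loop around -3 adds 2*pi*i to the log, so winding -1 contributes (4/3)*(-1)*2*pi*i = -(8/3)*pi*i.
(8/15)*sqrt(1 - ζ/(-1)): winding -2 is even, the square root returns to the same sheet, contribution 0.
Summing the contributions at ζ = 12/17 gives -(8/3)*pi*i.


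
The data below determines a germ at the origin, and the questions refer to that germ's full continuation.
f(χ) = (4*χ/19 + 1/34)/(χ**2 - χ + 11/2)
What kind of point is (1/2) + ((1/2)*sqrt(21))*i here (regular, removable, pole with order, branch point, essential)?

The denominator factor χ**2 - χ + 11/2 vanishes at (1/2) + ((1/2)*sqrt(21))*i and appears to the power 1; the numerator there equals (87/646) + ((2/19)*sqrt(21))*i, nonzero, and no other factor vanishes.
Hence a pole whose order is the multiplicity, 1.

The point is a pole of order 1.


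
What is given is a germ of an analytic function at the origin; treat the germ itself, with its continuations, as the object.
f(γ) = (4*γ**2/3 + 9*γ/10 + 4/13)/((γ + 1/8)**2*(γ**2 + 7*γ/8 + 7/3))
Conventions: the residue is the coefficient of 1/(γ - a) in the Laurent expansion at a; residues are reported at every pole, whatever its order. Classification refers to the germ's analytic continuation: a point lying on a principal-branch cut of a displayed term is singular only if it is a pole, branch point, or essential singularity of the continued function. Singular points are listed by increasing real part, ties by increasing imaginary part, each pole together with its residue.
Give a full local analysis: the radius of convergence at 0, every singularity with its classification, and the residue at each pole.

Denominator factor (γ + 1/8)^2: pole of order 2 at -1/8, modulus 1/8.
Denominator factor (γ**2 + 7*γ/8 + 7/3): discriminant -1645/192, complex-conjugate roots (-7/16) + ((1/48)*sqrt(4935))*i and (-7/16) - ((1/48)*sqrt(4935))*i; poles of order 1, moduli (1/3)*sqrt(21) and (1/3)*sqrt(21).
The radius of convergence is the smallest modulus among the singular points: 1/8.
The factor γ**2 + 7*γ/8 + 7/3 splits as (γ - a)(γ - a') with a = (-7/16) - ((1/48)*sqrt(4935))*i, a' = (-7/16) + ((1/48)*sqrt(4935))*i. At the order-1 pole a set g(γ) = (γ - a)*f(γ) = [(4*γ**2/3 + 9*γ/10 + 4/13)/(γ + 1/8)**2] / (γ - a').
Simple pole: residue = g(a) at a = (-7/16) - ((1/48)*sqrt(4935))*i, which is (-67936/600925) + ((16819424/2965564875)*sqrt(4935))*i.
The factor γ**2 + 7*γ/8 + 7/3 splits as (γ - a)(γ - a') with a = (-7/16) + ((1/48)*sqrt(4935))*i, a' = (-7/16) - ((1/48)*sqrt(4935))*i. At the order-1 pole a set g(γ) = (γ - a)*f(γ) = [(4*γ**2/3 + 9*γ/10 + 4/13)/(γ + 1/8)**2] / (γ - a').
Simple pole: residue = g(a) at a = (-7/16) + ((1/48)*sqrt(4935))*i, which is (-67936/600925) - ((16819424/2965564875)*sqrt(4935))*i.
At the order-2 pole -1/8 set g(γ) = (γ - (-1/8))^2*f(γ) = (4*γ**2/3 + 9*γ/10 + 4/13)/(γ**2 + 7*γ/8 + 7/3).
Order-2 pole: residue = g'(a); g'(-1/8) = 135872/600925, so the residue is 135872/600925.
List the singular points by increasing real part (a conjugate pair: the negative imaginary part first).

Radius of convergence at 0: 1/8.
At (-7/16) - ((1/48)*sqrt(4935))*i: a pole of order 1; residue (-67936/600925) + ((16819424/2965564875)*sqrt(4935))*i.
At (-7/16) + ((1/48)*sqrt(4935))*i: a pole of order 1; residue (-67936/600925) - ((16819424/2965564875)*sqrt(4935))*i.
At -1/8: a pole of order 2; residue 135872/600925.
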